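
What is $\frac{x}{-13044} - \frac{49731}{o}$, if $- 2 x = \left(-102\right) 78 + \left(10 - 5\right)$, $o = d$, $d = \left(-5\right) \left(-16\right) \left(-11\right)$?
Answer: $\frac{14663471}{260880} \approx 56.208$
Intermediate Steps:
$d = -880$ ($d = 80 \left(-11\right) = -880$)
$o = -880$
$x = \frac{7951}{2}$ ($x = - \frac{\left(-102\right) 78 + \left(10 - 5\right)}{2} = - \frac{-7956 + \left(10 - 5\right)}{2} = - \frac{-7956 + 5}{2} = \left(- \frac{1}{2}\right) \left(-7951\right) = \frac{7951}{2} \approx 3975.5$)
$\frac{x}{-13044} - \frac{49731}{o} = \frac{7951}{2 \left(-13044\right)} - \frac{49731}{-880} = \frac{7951}{2} \left(- \frac{1}{13044}\right) - - \frac{4521}{80} = - \frac{7951}{26088} + \frac{4521}{80} = \frac{14663471}{260880}$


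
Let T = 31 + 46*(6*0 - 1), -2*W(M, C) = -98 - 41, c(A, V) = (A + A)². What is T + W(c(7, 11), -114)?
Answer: 109/2 ≈ 54.500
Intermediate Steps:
c(A, V) = 4*A² (c(A, V) = (2*A)² = 4*A²)
W(M, C) = 139/2 (W(M, C) = -(-98 - 41)/2 = -½*(-139) = 139/2)
T = -15 (T = 31 + 46*(0 - 1) = 31 + 46*(-1) = 31 - 46 = -15)
T + W(c(7, 11), -114) = -15 + 139/2 = 109/2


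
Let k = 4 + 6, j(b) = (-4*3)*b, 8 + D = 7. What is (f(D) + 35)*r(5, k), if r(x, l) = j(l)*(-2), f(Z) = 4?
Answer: 9360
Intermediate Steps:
D = -1 (D = -8 + 7 = -1)
j(b) = -12*b
k = 10
r(x, l) = 24*l (r(x, l) = -12*l*(-2) = 24*l)
(f(D) + 35)*r(5, k) = (4 + 35)*(24*10) = 39*240 = 9360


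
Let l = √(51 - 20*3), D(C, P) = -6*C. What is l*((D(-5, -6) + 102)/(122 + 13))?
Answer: 44*I/15 ≈ 2.9333*I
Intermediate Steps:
l = 3*I (l = √(51 - 60) = √(-9) = 3*I ≈ 3.0*I)
l*((D(-5, -6) + 102)/(122 + 13)) = (3*I)*((-6*(-5) + 102)/(122 + 13)) = (3*I)*((30 + 102)/135) = (3*I)*(132*(1/135)) = (3*I)*(44/45) = 44*I/15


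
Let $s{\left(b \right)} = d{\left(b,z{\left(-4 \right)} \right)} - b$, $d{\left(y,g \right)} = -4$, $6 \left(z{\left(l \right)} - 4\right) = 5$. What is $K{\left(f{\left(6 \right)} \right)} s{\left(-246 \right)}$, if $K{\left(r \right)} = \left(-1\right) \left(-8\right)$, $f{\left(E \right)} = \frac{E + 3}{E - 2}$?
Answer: $1936$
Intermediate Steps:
$z{\left(l \right)} = \frac{29}{6}$ ($z{\left(l \right)} = 4 + \frac{1}{6} \cdot 5 = 4 + \frac{5}{6} = \frac{29}{6}$)
$f{\left(E \right)} = \frac{3 + E}{-2 + E}$
$s{\left(b \right)} = -4 - b$
$K{\left(r \right)} = 8$
$K{\left(f{\left(6 \right)} \right)} s{\left(-246 \right)} = 8 \left(-4 - -246\right) = 8 \left(-4 + 246\right) = 8 \cdot 242 = 1936$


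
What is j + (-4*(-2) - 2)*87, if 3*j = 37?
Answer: 1603/3 ≈ 534.33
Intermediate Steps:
j = 37/3 (j = (1/3)*37 = 37/3 ≈ 12.333)
j + (-4*(-2) - 2)*87 = 37/3 + (-4*(-2) - 2)*87 = 37/3 + (8 - 2)*87 = 37/3 + 6*87 = 37/3 + 522 = 1603/3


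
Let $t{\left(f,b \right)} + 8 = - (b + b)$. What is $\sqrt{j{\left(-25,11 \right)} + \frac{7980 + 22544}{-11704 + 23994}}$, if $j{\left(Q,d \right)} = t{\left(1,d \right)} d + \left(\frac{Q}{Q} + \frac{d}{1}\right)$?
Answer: $\frac{4 i \sqrt{744638810}}{6145} \approx 17.763 i$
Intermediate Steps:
$t{\left(f,b \right)} = -8 - 2 b$ ($t{\left(f,b \right)} = -8 - \left(b + b\right) = -8 - 2 b$)
$j{\left(Q,d \right)} = 1 + d + d \left(-8 - 2 d\right)$ ($j{\left(Q,d \right)} = \left(-8 - 2 d\right) d + \left(\frac{Q}{Q} + \frac{d}{1}\right) = d \left(-8 - 2 d\right) + \left(1 + d 1\right) = d \left(-8 - 2 d\right) + \left(1 + d\right) = 1 + d + d \left(-8 - 2 d\right)$)
$\sqrt{j{\left(-25,11 \right)} + \frac{7980 + 22544}{-11704 + 23994}} = \sqrt{\left(1 + 11 - 22 \left(4 + 11\right)\right) + \frac{7980 + 22544}{-11704 + 23994}} = \sqrt{\left(1 + 11 - 22 \cdot 15\right) + \frac{30524}{12290}} = \sqrt{\left(1 + 11 - 330\right) + 30524 \cdot \frac{1}{12290}} = \sqrt{-318 + \frac{15262}{6145}} = \sqrt{- \frac{1938848}{6145}} = \frac{4 i \sqrt{744638810}}{6145}$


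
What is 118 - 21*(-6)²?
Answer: -638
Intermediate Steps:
118 - 21*(-6)² = 118 - 21*36 = 118 - 756 = -638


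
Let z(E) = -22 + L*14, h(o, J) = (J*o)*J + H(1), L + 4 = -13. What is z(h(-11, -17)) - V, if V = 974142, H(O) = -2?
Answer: -974402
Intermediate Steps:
L = -17 (L = -4 - 13 = -17)
h(o, J) = -2 + o*J² (h(o, J) = (J*o)*J - 2 = o*J² - 2 = -2 + o*J²)
z(E) = -260 (z(E) = -22 - 17*14 = -22 - 238 = -260)
z(h(-11, -17)) - V = -260 - 1*974142 = -260 - 974142 = -974402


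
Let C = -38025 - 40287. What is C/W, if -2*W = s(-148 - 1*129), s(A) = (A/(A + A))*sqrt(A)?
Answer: -313248*I*sqrt(277)/277 ≈ -18821.0*I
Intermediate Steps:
C = -78312
s(A) = sqrt(A)/2 (s(A) = (A/((2*A)))*sqrt(A) = (A*(1/(2*A)))*sqrt(A) = sqrt(A)/2)
W = -I*sqrt(277)/4 (W = -sqrt(-148 - 1*129)/4 = -sqrt(-148 - 129)/4 = -sqrt(-277)/4 = -I*sqrt(277)/4 ≈ -4.1608*I)
C/W = -78312*4*I*sqrt(277)/277 = -313248*I*sqrt(277)/277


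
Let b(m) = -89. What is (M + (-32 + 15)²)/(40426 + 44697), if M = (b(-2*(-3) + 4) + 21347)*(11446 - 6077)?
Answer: 114134491/85123 ≈ 1340.8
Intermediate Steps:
M = 114134202 (M = (-89 + 21347)*(11446 - 6077) = 21258*5369 = 114134202)
(M + (-32 + 15)²)/(40426 + 44697) = (114134202 + (-32 + 15)²)/(40426 + 44697) = (114134202 + (-17)²)/85123 = (114134202 + 289)*(1/85123) = 114134491*(1/85123) = 114134491/85123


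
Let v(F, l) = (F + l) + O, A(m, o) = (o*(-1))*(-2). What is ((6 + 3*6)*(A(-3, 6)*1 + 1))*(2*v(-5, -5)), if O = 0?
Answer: -6240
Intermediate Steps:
A(m, o) = 2*o (A(m, o) = -o*(-2) = 2*o)
v(F, l) = F + l (v(F, l) = (F + l) + 0 = F + l)
((6 + 3*6)*(A(-3, 6)*1 + 1))*(2*v(-5, -5)) = ((6 + 3*6)*((2*6)*1 + 1))*(2*(-5 - 5)) = ((6 + 18)*(12*1 + 1))*(2*(-10)) = (24*(12 + 1))*(-20) = (24*13)*(-20) = 312*(-20) = -6240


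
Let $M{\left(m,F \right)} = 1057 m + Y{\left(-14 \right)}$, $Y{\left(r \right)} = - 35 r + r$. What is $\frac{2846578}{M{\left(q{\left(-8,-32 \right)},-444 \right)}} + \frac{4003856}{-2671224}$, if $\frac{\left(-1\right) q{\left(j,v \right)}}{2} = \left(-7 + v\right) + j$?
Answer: $\frac{21440852713}{793687431} \approx 27.014$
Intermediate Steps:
$Y{\left(r \right)} = - 34 r$
$q{\left(j,v \right)} = 14 - 2 j - 2 v$ ($q{\left(j,v \right)} = - 2 \left(\left(-7 + v\right) + j\right) = - 2 \left(-7 + j + v\right) = 14 - 2 j - 2 v$)
$M{\left(m,F \right)} = 476 + 1057 m$ ($M{\left(m,F \right)} = 1057 m - -476 = 1057 m + 476 = 476 + 1057 m$)
$\frac{2846578}{M{\left(q{\left(-8,-32 \right)},-444 \right)}} + \frac{4003856}{-2671224} = \frac{2846578}{476 + 1057 \left(14 - -16 - -64\right)} + \frac{4003856}{-2671224} = \frac{2846578}{476 + 1057 \left(14 + 16 + 64\right)} + 4003856 \left(- \frac{1}{2671224}\right) = \frac{2846578}{476 + 1057 \cdot 94} - \frac{500482}{333903} = \frac{2846578}{476 + 99358} - \frac{500482}{333903} = \frac{2846578}{99834} - \frac{500482}{333903} = 2846578 \cdot \frac{1}{99834} - \frac{500482}{333903} = \frac{203327}{7131} - \frac{500482}{333903} = \frac{21440852713}{793687431}$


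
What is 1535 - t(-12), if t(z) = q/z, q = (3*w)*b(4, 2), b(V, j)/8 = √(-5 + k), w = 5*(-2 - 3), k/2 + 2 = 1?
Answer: 1535 - 50*I*√7 ≈ 1535.0 - 132.29*I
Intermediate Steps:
k = -2 (k = -4 + 2*1 = -4 + 2 = -2)
w = -25 (w = 5*(-5) = -25)
b(V, j) = 8*I*√7 (b(V, j) = 8*√(-5 - 2) = 8*√(-7) = 8*(I*√7) = 8*I*√7)
q = -600*I*√7 (q = (3*(-25))*(8*I*√7) = -600*I*√7 ≈ -1587.5*I)
t(z) = -600*I*√7/z (t(z) = (-600*I*√7)/z = -600*I*√7/z)
1535 - t(-12) = 1535 - (-600)*I*√7/(-12) = 1535 - (-600)*I*√7*(-1)/12 = 1535 - 50*I*√7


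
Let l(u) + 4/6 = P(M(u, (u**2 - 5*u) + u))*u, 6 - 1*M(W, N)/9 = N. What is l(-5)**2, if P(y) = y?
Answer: 27699169/9 ≈ 3.0777e+6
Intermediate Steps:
M(W, N) = 54 - 9*N
l(u) = -2/3 + u*(54 - 9*u**2 + 36*u) (l(u) = -2/3 + (54 - 9*((u**2 - 5*u) + u))*u = -2/3 + (54 - 9*(u**2 - 4*u))*u = -2/3 + (54 + (-9*u**2 + 36*u))*u = -2/3 + (54 - 9*u**2 + 36*u)*u = -2/3 + u*(54 - 9*u**2 + 36*u))
l(-5)**2 = (-2/3 - 9*(-5)*(-6 - 5*(-4 - 5)))**2 = (-2/3 - 9*(-5)*(-6 - 5*(-9)))**2 = (-2/3 - 9*(-5)*(-6 + 45))**2 = (-2/3 - 9*(-5)*39)**2 = (-2/3 + 1755)**2 = (5263/3)**2 = 27699169/9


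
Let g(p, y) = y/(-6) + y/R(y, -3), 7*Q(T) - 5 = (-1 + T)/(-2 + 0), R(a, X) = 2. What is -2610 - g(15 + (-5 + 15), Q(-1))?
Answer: -18272/7 ≈ -2610.3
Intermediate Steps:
Q(T) = 11/14 - T/14 (Q(T) = 5/7 + ((-1 + T)/(-2 + 0))/7 = 5/7 + ((-1 + T)/(-2))/7 = 5/7 + ((-1 + T)*(-½))/7 = 5/7 + (½ - T/2)/7 = 5/7 + (1/14 - T/14) = 11/14 - T/14)
g(p, y) = y/3 (g(p, y) = y/(-6) + y/2 = y*(-⅙) + y*(½) = -y/6 + y/2 = y/3)
-2610 - g(15 + (-5 + 15), Q(-1)) = -2610 - (11/14 - 1/14*(-1))/3 = -2610 - (11/14 + 1/14)/3 = -2610 - 6/(3*7) = -2610 - 1*2/7 = -2610 - 2/7 = -18272/7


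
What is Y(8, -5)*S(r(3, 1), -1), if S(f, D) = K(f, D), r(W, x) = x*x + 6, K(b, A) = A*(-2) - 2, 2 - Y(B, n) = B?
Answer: 0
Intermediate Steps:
Y(B, n) = 2 - B
K(b, A) = -2 - 2*A (K(b, A) = -2*A - 2 = -2 - 2*A)
r(W, x) = 6 + x² (r(W, x) = x² + 6 = 6 + x²)
S(f, D) = -2 - 2*D
Y(8, -5)*S(r(3, 1), -1) = (2 - 1*8)*(-2 - 2*(-1)) = (2 - 8)*(-2 + 2) = -6*0 = 0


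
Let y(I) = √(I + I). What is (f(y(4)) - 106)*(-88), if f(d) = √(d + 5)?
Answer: 9328 - 88*√(5 + 2*√2) ≈ 9081.8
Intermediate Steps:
y(I) = √2*√I (y(I) = √(2*I) = √2*√I)
f(d) = √(5 + d)
(f(y(4)) - 106)*(-88) = (√(5 + √2*√4) - 106)*(-88) = (√(5 + √2*2) - 106)*(-88) = (√(5 + 2*√2) - 106)*(-88) = (-106 + √(5 + 2*√2))*(-88) = 9328 - 88*√(5 + 2*√2)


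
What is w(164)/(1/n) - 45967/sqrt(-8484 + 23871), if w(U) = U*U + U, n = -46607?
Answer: -1261185420 - 45967*sqrt(15387)/15387 ≈ -1.2612e+9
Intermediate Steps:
w(U) = U + U**2 (w(U) = U**2 + U = U + U**2)
w(164)/(1/n) - 45967/sqrt(-8484 + 23871) = (164*(1 + 164))/(1/(-46607)) - 45967/sqrt(-8484 + 23871) = (164*165)/(-1/46607) - 45967*sqrt(15387)/15387 = 27060*(-46607) - 45967*sqrt(15387)/15387 = -1261185420 - 45967*sqrt(15387)/15387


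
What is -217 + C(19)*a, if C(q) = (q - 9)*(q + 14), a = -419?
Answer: -138487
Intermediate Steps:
C(q) = (-9 + q)*(14 + q)
-217 + C(19)*a = -217 + (-126 + 19**2 + 5*19)*(-419) = -217 + (-126 + 361 + 95)*(-419) = -217 + 330*(-419) = -217 - 138270 = -138487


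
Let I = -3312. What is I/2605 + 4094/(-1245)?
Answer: -2957662/648645 ≈ -4.5598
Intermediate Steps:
I/2605 + 4094/(-1245) = -3312/2605 + 4094/(-1245) = -3312*1/2605 + 4094*(-1/1245) = -3312/2605 - 4094/1245 = -2957662/648645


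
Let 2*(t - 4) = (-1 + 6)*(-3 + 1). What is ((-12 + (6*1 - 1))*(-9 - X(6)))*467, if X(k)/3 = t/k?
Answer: 55573/2 ≈ 27787.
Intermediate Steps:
t = -1 (t = 4 + ((-1 + 6)*(-3 + 1))/2 = 4 + (5*(-2))/2 = 4 + (1/2)*(-10) = 4 - 5 = -1)
X(k) = -3/k (X(k) = 3*(-1/k) = -3/k)
((-12 + (6*1 - 1))*(-9 - X(6)))*467 = ((-12 + (6*1 - 1))*(-9 - (-3)/6))*467 = ((-12 + (6 - 1))*(-9 - (-3)/6))*467 = ((-12 + 5)*(-9 - 1*(-1/2)))*467 = -7*(-9 + 1/2)*467 = -7*(-17/2)*467 = (119/2)*467 = 55573/2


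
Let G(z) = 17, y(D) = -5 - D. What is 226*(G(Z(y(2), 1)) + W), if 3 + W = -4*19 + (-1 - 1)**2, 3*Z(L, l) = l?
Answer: -13108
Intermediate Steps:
Z(L, l) = l/3
W = -75 (W = -3 + (-4*19 + (-1 - 1)**2) = -3 + (-76 + (-2)**2) = -3 + (-76 + 4) = -3 - 72 = -75)
226*(G(Z(y(2), 1)) + W) = 226*(17 - 75) = 226*(-58) = -13108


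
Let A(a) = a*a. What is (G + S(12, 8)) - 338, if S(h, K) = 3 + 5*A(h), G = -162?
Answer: 223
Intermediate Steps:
A(a) = a**2
S(h, K) = 3 + 5*h**2
(G + S(12, 8)) - 338 = (-162 + (3 + 5*12**2)) - 338 = (-162 + (3 + 5*144)) - 338 = (-162 + (3 + 720)) - 338 = (-162 + 723) - 338 = 561 - 338 = 223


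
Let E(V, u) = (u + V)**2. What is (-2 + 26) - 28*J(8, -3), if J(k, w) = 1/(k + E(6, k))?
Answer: 1217/51 ≈ 23.863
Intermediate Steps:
E(V, u) = (V + u)**2
J(k, w) = 1/(k + (6 + k)**2)
(-2 + 26) - 28*J(8, -3) = (-2 + 26) - 28/(8 + (6 + 8)**2) = 24 - 28/(8 + 14**2) = 24 - 28/(8 + 196) = 24 - 28/204 = 24 - 28*1/204 = 24 - 7/51 = 1217/51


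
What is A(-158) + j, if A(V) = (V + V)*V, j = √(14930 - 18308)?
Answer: 49928 + I*√3378 ≈ 49928.0 + 58.121*I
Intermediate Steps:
j = I*√3378 (j = √(-3378) = I*√3378 ≈ 58.121*I)
A(V) = 2*V² (A(V) = (2*V)*V = 2*V²)
A(-158) + j = 2*(-158)² + I*√3378 = 2*24964 + I*√3378 = 49928 + I*√3378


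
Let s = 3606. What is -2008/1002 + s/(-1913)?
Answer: -3727258/958413 ≈ -3.8890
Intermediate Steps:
-2008/1002 + s/(-1913) = -2008/1002 + 3606/(-1913) = -2008*1/1002 + 3606*(-1/1913) = -1004/501 - 3606/1913 = -3727258/958413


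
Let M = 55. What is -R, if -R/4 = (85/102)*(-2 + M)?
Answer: 530/3 ≈ 176.67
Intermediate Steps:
R = -530/3 (R = -4*85/102*(-2 + 55) = -4*85*(1/102)*53 = -10*53/3 = -4*265/6 = -530/3 ≈ -176.67)
-R = -1*(-530/3) = 530/3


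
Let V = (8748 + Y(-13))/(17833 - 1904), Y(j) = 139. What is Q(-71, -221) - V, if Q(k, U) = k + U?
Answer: -4660155/15929 ≈ -292.56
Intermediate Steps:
Q(k, U) = U + k
V = 8887/15929 (V = (8748 + 139)/(17833 - 1904) = 8887/15929 ≈ 0.55791)
Q(-71, -221) - V = (-221 - 71) - 1*8887/15929 = -292 - 8887/15929 = -4660155/15929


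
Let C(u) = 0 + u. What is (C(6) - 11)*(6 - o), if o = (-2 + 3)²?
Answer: -25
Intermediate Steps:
C(u) = u
o = 1 (o = 1² = 1)
(C(6) - 11)*(6 - o) = (6 - 11)*(6 - 1*1) = -5*(6 - 1) = -5*5 = -25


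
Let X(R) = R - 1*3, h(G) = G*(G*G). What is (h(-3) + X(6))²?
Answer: 576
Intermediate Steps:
h(G) = G³ (h(G) = G*G² = G³)
X(R) = -3 + R (X(R) = R - 3 = -3 + R)
(h(-3) + X(6))² = ((-3)³ + (-3 + 6))² = (-27 + 3)² = (-24)² = 576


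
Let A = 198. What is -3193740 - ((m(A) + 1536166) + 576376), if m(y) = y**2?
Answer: -5345486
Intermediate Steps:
-3193740 - ((m(A) + 1536166) + 576376) = -3193740 - ((198**2 + 1536166) + 576376) = -3193740 - ((39204 + 1536166) + 576376) = -3193740 - (1575370 + 576376) = -3193740 - 1*2151746 = -3193740 - 2151746 = -5345486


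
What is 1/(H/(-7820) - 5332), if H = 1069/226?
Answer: -1767320/9423351309 ≈ -0.00018755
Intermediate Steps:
H = 1069/226 (H = 1069*(1/226) = 1069/226 ≈ 4.7301)
1/(H/(-7820) - 5332) = 1/((1069/226)/(-7820) - 5332) = 1/((1069/226)*(-1/7820) - 5332) = 1/(-1069/1767320 - 5332) = 1/(-9423351309/1767320) = -1767320/9423351309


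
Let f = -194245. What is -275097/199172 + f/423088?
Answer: -38769601169/21066820784 ≈ -1.8403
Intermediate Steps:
-275097/199172 + f/423088 = -275097/199172 - 194245/423088 = -38769601169/21066820784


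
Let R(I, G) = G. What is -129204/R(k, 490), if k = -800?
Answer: -64602/245 ≈ -263.68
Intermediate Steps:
-129204/R(k, 490) = -129204/490 = -129204*1/490 = -64602/245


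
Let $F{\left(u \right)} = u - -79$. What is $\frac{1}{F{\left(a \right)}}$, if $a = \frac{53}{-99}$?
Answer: $\frac{99}{7768} \approx 0.012745$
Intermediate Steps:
$a = - \frac{53}{99}$ ($a = 53 \left(- \frac{1}{99}\right) = - \frac{53}{99} \approx -0.53535$)
$F{\left(u \right)} = 79 + u$ ($F{\left(u \right)} = u + 79 = 79 + u$)
$\frac{1}{F{\left(a \right)}} = \frac{1}{79 - \frac{53}{99}} = \frac{1}{\frac{7768}{99}} = \frac{99}{7768}$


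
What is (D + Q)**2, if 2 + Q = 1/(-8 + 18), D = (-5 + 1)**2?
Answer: 19881/100 ≈ 198.81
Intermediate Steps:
D = 16 (D = (-4)**2 = 16)
Q = -19/10 (Q = -2 + 1/(-8 + 18) = -2 + 1/10 = -19/10 ≈ -1.9000)
(D + Q)**2 = (16 - 19/10)**2 = (141/10)**2 = 19881/100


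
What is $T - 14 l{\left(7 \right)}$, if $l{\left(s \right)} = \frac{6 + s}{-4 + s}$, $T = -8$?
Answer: $- \frac{206}{3} \approx -68.667$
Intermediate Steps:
$l{\left(s \right)} = \frac{6 + s}{-4 + s}$
$T - 14 l{\left(7 \right)} = -8 - 14 \frac{6 + 7}{-4 + 7} = -8 - 14 \cdot \frac{1}{3} \cdot 13 = -8 - \frac{182}{3} = - \frac{206}{3}$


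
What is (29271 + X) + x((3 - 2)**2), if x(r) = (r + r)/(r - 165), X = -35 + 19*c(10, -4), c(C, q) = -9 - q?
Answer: 2389561/82 ≈ 29141.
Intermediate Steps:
X = -130 (X = -35 + 19*(-9 - 1*(-4)) = -35 + 19*(-9 + 4) = -35 + 19*(-5) = -35 - 95 = -130)
x(r) = 2*r/(-165 + r) (x(r) = (2*r)/(-165 + r) = 2*r/(-165 + r))
(29271 + X) + x((3 - 2)**2) = (29271 - 130) + 2*(3 - 2)**2/(-165 + (3 - 2)**2) = 29141 + 2*1**2/(-165 + 1**2) = 29141 + 2*1/(-165 + 1) = 29141 + 2*1/(-164) = 29141 + 2*1*(-1/164) = 29141 - 1/82 = 2389561/82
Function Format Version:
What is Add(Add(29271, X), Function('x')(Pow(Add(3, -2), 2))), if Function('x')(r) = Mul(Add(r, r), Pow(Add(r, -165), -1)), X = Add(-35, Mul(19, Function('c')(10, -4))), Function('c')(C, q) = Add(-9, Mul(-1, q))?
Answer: Rational(2389561, 82) ≈ 29141.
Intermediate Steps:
X = -130 (X = Add(-35, Mul(19, Add(-9, Mul(-1, -4)))) = Add(-35, Mul(19, Add(-9, 4))) = Add(-35, Mul(19, -5)) = Add(-35, -95) = -130)
Function('x')(r) = Mul(2, r, Pow(Add(-165, r), -1)) (Function('x')(r) = Mul(Mul(2, r), Pow(Add(-165, r), -1)) = Mul(2, r, Pow(Add(-165, r), -1)))
Add(Add(29271, X), Function('x')(Pow(Add(3, -2), 2))) = Add(Add(29271, -130), Mul(2, Pow(Add(3, -2), 2), Pow(Add(-165, Pow(Add(3, -2), 2)), -1))) = Add(29141, Mul(2, Pow(1, 2), Pow(Add(-165, Pow(1, 2)), -1))) = Add(29141, Mul(2, 1, Pow(Add(-165, 1), -1))) = Add(29141, Mul(2, 1, Pow(-164, -1))) = Add(29141, Mul(2, 1, Rational(-1, 164))) = Add(29141, Rational(-1, 82)) = Rational(2389561, 82)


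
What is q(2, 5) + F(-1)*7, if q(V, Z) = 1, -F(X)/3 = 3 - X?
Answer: -83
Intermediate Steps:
F(X) = -9 + 3*X (F(X) = -3*(3 - X) = -9 + 3*X)
q(2, 5) + F(-1)*7 = 1 + (-9 + 3*(-1))*7 = 1 + (-9 - 3)*7 = 1 - 12*7 = 1 - 84 = -83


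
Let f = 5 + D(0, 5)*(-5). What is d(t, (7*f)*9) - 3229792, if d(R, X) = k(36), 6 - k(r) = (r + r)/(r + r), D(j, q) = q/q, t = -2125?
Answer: -3229787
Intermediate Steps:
D(j, q) = 1
k(r) = 5 (k(r) = 6 - (r + r)/(r + r) = 6 - 2*r/(2*r) = 6 - 2*r*1/(2*r) = 6 - 1*1 = 6 - 1 = 5)
f = 0 (f = 5 + 1*(-5) = 5 - 5 = 0)
d(R, X) = 5
d(t, (7*f)*9) - 3229792 = 5 - 3229792 = -3229787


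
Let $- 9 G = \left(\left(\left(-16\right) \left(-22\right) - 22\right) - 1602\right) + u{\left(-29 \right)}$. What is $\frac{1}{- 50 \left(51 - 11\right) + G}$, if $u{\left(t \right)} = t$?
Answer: $- \frac{9}{16699} \approx -0.00053895$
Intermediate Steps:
$G = \frac{1301}{9}$ ($G = - \frac{\left(\left(\left(-16\right) \left(-22\right) - 22\right) - 1602\right) - 29}{9} = - \frac{\left(\left(352 - 22\right) - 1602\right) - 29}{9} = - \frac{\left(330 - 1602\right) - 29}{9} = - \frac{-1272 - 29}{9} = \left(- \frac{1}{9}\right) \left(-1301\right) = \frac{1301}{9} \approx 144.56$)
$\frac{1}{- 50 \left(51 - 11\right) + G} = \frac{1}{- 50 \left(51 - 11\right) + \frac{1301}{9}} = \frac{1}{\left(-50\right) 40 + \frac{1301}{9}} = \frac{1}{-2000 + \frac{1301}{9}} = \frac{1}{- \frac{16699}{9}} = - \frac{9}{16699}$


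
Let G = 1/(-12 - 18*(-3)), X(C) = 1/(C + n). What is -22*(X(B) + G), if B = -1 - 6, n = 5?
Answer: 220/21 ≈ 10.476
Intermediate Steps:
B = -7
X(C) = 1/(5 + C) (X(C) = 1/(C + 5) = 1/(5 + C))
G = 1/42 (G = 1/(-12 + 54) = 1/42 ≈ 0.023810)
-22*(X(B) + G) = -22*(1/(5 - 7) + 1/42) = -22*(1/(-2) + 1/42) = -22*(-½ + 1/42) = -22*(-10/21) = 220/21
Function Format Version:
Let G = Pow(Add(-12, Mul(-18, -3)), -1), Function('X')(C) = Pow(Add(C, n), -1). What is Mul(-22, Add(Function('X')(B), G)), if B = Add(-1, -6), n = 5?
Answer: Rational(220, 21) ≈ 10.476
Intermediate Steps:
B = -7
Function('X')(C) = Pow(Add(5, C), -1) (Function('X')(C) = Pow(Add(C, 5), -1) = Pow(Add(5, C), -1))
G = Rational(1, 42) (G = Pow(Add(-12, 54), -1) = Pow(42, -1) = Rational(1, 42) ≈ 0.023810)
Mul(-22, Add(Function('X')(B), G)) = Mul(-22, Add(Pow(Add(5, -7), -1), Rational(1, 42))) = Mul(-22, Add(Pow(-2, -1), Rational(1, 42))) = Mul(-22, Add(Rational(-1, 2), Rational(1, 42))) = Mul(-22, Rational(-10, 21)) = Rational(220, 21)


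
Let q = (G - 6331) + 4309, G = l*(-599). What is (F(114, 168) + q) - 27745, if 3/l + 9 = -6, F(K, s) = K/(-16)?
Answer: -1186173/40 ≈ -29654.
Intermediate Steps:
F(K, s) = -K/16 (F(K, s) = K*(-1/16) = -K/16)
l = -⅕ (l = 3/(-9 - 6) = 3/(-15) = 3*(-1/15) = -⅕ ≈ -0.20000)
G = 599/5 (G = -⅕*(-599) = 599/5 ≈ 119.80)
q = -9511/5 (q = (599/5 - 6331) + 4309 = -31056/5 + 4309 = -9511/5 ≈ -1902.2)
(F(114, 168) + q) - 27745 = (-1/16*114 - 9511/5) - 27745 = (-57/8 - 9511/5) - 27745 = -76373/40 - 27745 = -1186173/40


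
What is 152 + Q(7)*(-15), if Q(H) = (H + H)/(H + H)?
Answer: 137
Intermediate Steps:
Q(H) = 1 (Q(H) = (2*H)/((2*H)) = (2*H)*(1/(2*H)) = 1)
152 + Q(7)*(-15) = 152 + 1*(-15) = 152 - 15 = 137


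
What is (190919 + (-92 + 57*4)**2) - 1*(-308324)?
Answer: 517739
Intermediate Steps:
(190919 + (-92 + 57*4)**2) - 1*(-308324) = (190919 + (-92 + 228)**2) + 308324 = (190919 + 136**2) + 308324 = (190919 + 18496) + 308324 = 209415 + 308324 = 517739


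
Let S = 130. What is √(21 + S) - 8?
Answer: -8 + √151 ≈ 4.2882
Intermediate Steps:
√(21 + S) - 8 = √(21 + 130) - 8 = √151 - 8 = -8 + √151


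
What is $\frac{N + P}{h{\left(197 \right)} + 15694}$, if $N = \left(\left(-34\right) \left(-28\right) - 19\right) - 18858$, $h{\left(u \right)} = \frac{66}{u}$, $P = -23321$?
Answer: $- \frac{4062731}{1545892} \approx -2.6281$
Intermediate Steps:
$N = -17925$ ($N = \left(952 - 19\right) - 18858 = 933 - 18858 = -17925$)
$\frac{N + P}{h{\left(197 \right)} + 15694} = \frac{-17925 - 23321}{\frac{66}{197} + 15694} = - \frac{41246}{66 \cdot \frac{1}{197} + 15694} = - \frac{41246}{\frac{66}{197} + 15694} = - \frac{41246}{\frac{3091784}{197}} = \left(-41246\right) \frac{197}{3091784} = - \frac{4062731}{1545892}$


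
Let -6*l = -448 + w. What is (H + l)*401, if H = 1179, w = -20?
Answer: 504057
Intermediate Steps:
l = 78 (l = -(-448 - 20)/6 = -⅙*(-468) = 78)
(H + l)*401 = (1179 + 78)*401 = 1257*401 = 504057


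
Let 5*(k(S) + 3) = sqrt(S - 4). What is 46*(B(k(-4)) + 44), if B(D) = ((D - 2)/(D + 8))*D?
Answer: 46*(-5867*I + 360*sqrt(2))/(5*(-25*I + 2*sqrt(2))) ≈ 2152.7 - 56.195*I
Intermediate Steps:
k(S) = -3 + sqrt(-4 + S)/5 (k(S) = -3 + sqrt(S - 4)/5 = -3 + sqrt(-4 + S)/5)
B(D) = D*(-2 + D)/(8 + D) (B(D) = ((-2 + D)/(8 + D))*D = D*(-2 + D)/(8 + D))
46*(B(k(-4)) + 44) = 46*((-3 + sqrt(-4 - 4)/5)*(-2 + (-3 + sqrt(-4 - 4)/5))/(8 + (-3 + sqrt(-4 - 4)/5)) + 44) = 46*((-3 + sqrt(-8)/5)*(-2 + (-3 + sqrt(-8)/5))/(8 + (-3 + sqrt(-8)/5)) + 44) = 46*((-3 + (2*I*sqrt(2))/5)*(-2 + (-3 + (2*I*sqrt(2))/5))/(8 + (-3 + (2*I*sqrt(2))/5)) + 44) = 46*((-3 + 2*I*sqrt(2)/5)*(-2 + (-3 + 2*I*sqrt(2)/5))/(8 + (-3 + 2*I*sqrt(2)/5)) + 44) = 46*((-3 + 2*I*sqrt(2)/5)*(-5 + 2*I*sqrt(2)/5)/(5 + 2*I*sqrt(2)/5) + 44) = 46*((-5 + 2*I*sqrt(2)/5)*(-3 + 2*I*sqrt(2)/5)/(5 + 2*I*sqrt(2)/5) + 44) = 46*(44 + (-5 + 2*I*sqrt(2)/5)*(-3 + 2*I*sqrt(2)/5)/(5 + 2*I*sqrt(2)/5)) = 2024 + 46*(-5 + 2*I*sqrt(2)/5)*(-3 + 2*I*sqrt(2)/5)/(5 + 2*I*sqrt(2)/5)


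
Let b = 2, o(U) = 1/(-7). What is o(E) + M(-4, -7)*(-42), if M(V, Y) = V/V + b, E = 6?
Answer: -883/7 ≈ -126.14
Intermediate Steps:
o(U) = -⅐
M(V, Y) = 3 (M(V, Y) = V/V + 2 = 1 + 2 = 3)
o(E) + M(-4, -7)*(-42) = -⅐ + 3*(-42) = -⅐ - 126 = -883/7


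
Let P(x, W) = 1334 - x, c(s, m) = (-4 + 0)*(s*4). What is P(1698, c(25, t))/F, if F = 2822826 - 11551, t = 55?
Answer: -364/2811275 ≈ -0.00012948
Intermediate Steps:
c(s, m) = -16*s
F = 2811275
P(1698, c(25, t))/F = (1334 - 1*1698)/2811275 = (1334 - 1698)*(1/2811275) = -364*1/2811275 = -364/2811275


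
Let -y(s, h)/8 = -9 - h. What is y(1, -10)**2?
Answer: 64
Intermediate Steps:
y(s, h) = 72 + 8*h (y(s, h) = -8*(-9 - h) = 72 + 8*h)
y(1, -10)**2 = (72 + 8*(-10))**2 = (72 - 80)**2 = (-8)**2 = 64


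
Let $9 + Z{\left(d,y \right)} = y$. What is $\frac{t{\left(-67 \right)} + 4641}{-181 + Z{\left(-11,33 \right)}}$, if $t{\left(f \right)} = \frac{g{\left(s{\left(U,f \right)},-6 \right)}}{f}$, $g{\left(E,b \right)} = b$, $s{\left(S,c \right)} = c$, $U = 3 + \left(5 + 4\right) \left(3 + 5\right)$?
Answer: $- \frac{310953}{10519} \approx -29.561$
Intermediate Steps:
$U = 75$ ($U = 3 + 9 \cdot 8 = 3 + 72 = 75$)
$Z{\left(d,y \right)} = -9 + y$
$t{\left(f \right)} = - \frac{6}{f}$
$\frac{t{\left(-67 \right)} + 4641}{-181 + Z{\left(-11,33 \right)}} = \frac{- \frac{6}{-67} + 4641}{-181 + \left(-9 + 33\right)} = \frac{\left(-6\right) \left(- \frac{1}{67}\right) + 4641}{-181 + 24} = \frac{\frac{6}{67} + 4641}{-157} = \frac{310953}{67} \left(- \frac{1}{157}\right) = - \frac{310953}{10519}$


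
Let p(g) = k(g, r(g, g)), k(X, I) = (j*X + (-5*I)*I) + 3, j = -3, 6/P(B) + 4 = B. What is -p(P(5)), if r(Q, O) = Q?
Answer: 195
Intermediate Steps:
P(B) = 6/(-4 + B)
k(X, I) = 3 - 5*I² - 3*X (k(X, I) = (-3*X + (-5*I)*I) + 3 = (-3*X - 5*I²) + 3 = (-5*I² - 3*X) + 3 = 3 - 5*I² - 3*X)
p(g) = 3 - 5*g² - 3*g
-p(P(5)) = -(3 - 5*36/(-4 + 5)² - 18/(-4 + 5)) = -(3 - 5*(6/1)² - 18/1) = -(3 - 5*(6*1)² - 18) = -(3 - 5*6² - 3*6) = -(3 - 5*36 - 18) = -(3 - 180 - 18) = -1*(-195) = 195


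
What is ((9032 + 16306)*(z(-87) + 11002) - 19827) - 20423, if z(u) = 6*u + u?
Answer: 263297584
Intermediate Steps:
z(u) = 7*u
((9032 + 16306)*(z(-87) + 11002) - 19827) - 20423 = ((9032 + 16306)*(7*(-87) + 11002) - 19827) - 20423 = (25338*(-609 + 11002) - 19827) - 20423 = (25338*10393 - 19827) - 20423 = (263337834 - 19827) - 20423 = 263318007 - 20423 = 263297584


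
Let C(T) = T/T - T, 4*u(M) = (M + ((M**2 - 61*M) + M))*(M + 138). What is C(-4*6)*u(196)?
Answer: 56053550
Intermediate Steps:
u(M) = (138 + M)*(M**2 - 59*M)/4 (u(M) = ((M + ((M**2 - 61*M) + M))*(M + 138))/4 = ((M + (M**2 - 60*M))*(138 + M))/4 = ((M**2 - 59*M)*(138 + M))/4 = ((138 + M)*(M**2 - 59*M))/4 = (138 + M)*(M**2 - 59*M)/4)
C(T) = 1 - T
C(-4*6)*u(196) = (1 - (-4)*6)*((1/4)*196*(-8142 + 196**2 + 79*196)) = (1 - 1*(-24))*((1/4)*196*(-8142 + 38416 + 15484)) = (1 + 24)*((1/4)*196*45758) = 25*2242142 = 56053550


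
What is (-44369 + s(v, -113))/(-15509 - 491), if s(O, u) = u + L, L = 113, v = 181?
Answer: 44369/16000 ≈ 2.7731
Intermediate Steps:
s(O, u) = 113 + u (s(O, u) = u + 113 = 113 + u)
(-44369 + s(v, -113))/(-15509 - 491) = (-44369 + (113 - 113))/(-15509 - 491) = (-44369 + 0)/(-16000) = -44369*(-1/16000) = 44369/16000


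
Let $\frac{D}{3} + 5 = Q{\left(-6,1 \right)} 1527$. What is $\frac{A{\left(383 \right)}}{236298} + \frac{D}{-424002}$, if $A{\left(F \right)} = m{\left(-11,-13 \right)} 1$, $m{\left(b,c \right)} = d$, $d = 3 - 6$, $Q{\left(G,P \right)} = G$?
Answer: $\frac{180476647}{2783078461} \approx 0.064848$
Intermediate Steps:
$d = -3$
$D = -27501$ ($D = -15 + 3 \left(\left(-6\right) 1527\right) = -15 + 3 \left(-9162\right) = -15 - 27486 = -27501$)
$m{\left(b,c \right)} = -3$
$A{\left(F \right)} = -3$ ($A{\left(F \right)} = \left(-3\right) 1 = -3$)
$\frac{A{\left(383 \right)}}{236298} + \frac{D}{-424002} = - \frac{3}{236298} - \frac{27501}{-424002} = \left(-3\right) \frac{1}{236298} - - \frac{9167}{141334} = - \frac{1}{78766} + \frac{9167}{141334} = \frac{180476647}{2783078461}$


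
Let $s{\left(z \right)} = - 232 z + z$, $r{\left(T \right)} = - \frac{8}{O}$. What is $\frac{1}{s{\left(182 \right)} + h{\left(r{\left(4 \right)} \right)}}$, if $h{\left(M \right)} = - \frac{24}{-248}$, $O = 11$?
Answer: $- \frac{31}{1303299} \approx -2.3786 \cdot 10^{-5}$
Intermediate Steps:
$r{\left(T \right)} = - \frac{8}{11}$
$h{\left(M \right)} = \frac{3}{31}$ ($h{\left(M \right)} = \left(-24\right) \left(- \frac{1}{248}\right) = \frac{3}{31}$)
$s{\left(z \right)} = - 231 z$
$\frac{1}{s{\left(182 \right)} + h{\left(r{\left(4 \right)} \right)}} = \frac{1}{\left(-231\right) 182 + \frac{3}{31}} = \frac{1}{-42042 + \frac{3}{31}} = \frac{1}{- \frac{1303299}{31}} = - \frac{31}{1303299}$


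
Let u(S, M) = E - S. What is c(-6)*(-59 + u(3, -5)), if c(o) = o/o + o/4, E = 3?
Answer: 59/2 ≈ 29.500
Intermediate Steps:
c(o) = 1 + o/4 (c(o) = 1 + o*(¼) = 1 + o/4)
u(S, M) = 3 - S
c(-6)*(-59 + u(3, -5)) = (1 + (¼)*(-6))*(-59 + (3 - 1*3)) = (1 - 3/2)*(-59 + (3 - 3)) = -(-59 + 0)/2 = -½*(-59) = 59/2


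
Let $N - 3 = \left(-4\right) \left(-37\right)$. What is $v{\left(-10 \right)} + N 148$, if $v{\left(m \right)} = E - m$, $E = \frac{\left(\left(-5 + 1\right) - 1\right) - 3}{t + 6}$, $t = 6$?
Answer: $\frac{67072}{3} \approx 22357.0$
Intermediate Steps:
$E = - \frac{2}{3}$ ($E = \frac{\left(\left(-5 + 1\right) - 1\right) - 3}{6 + 6} = \frac{\left(-4 - 1\right) - 3}{12} = \left(-5 - 3\right) \frac{1}{12} = \left(-8\right) \frac{1}{12} = - \frac{2}{3} \approx -0.66667$)
$N = 151$ ($N = 3 - -148 = 3 + 148 = 151$)
$v{\left(m \right)} = - \frac{2}{3} - m$
$v{\left(-10 \right)} + N 148 = \left(- \frac{2}{3} - -10\right) + 151 \cdot 148 = \left(- \frac{2}{3} + 10\right) + 22348 = \frac{28}{3} + 22348 = \frac{67072}{3}$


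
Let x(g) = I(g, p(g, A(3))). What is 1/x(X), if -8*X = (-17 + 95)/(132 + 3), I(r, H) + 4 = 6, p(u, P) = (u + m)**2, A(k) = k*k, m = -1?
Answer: 1/2 ≈ 0.50000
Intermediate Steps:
A(k) = k**2
p(u, P) = (-1 + u)**2 (p(u, P) = (u - 1)**2 = (-1 + u)**2)
I(r, H) = 2 (I(r, H) = -4 + 6 = 2)
X = -13/180 (X = -(-17 + 95)/(8*(132 + 3)) = -39/(4*135) = -1/8*26/45 = -13/180 ≈ -0.072222)
x(g) = 2
1/x(X) = 1/2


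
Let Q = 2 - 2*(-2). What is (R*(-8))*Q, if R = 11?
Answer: -528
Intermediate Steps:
Q = 6 (Q = 2 + 4 = 6)
(R*(-8))*Q = (11*(-8))*6 = -88*6 = -528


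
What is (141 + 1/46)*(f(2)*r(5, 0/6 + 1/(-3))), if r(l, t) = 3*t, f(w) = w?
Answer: -6487/23 ≈ -282.04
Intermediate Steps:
(141 + 1/46)*(f(2)*r(5, 0/6 + 1/(-3))) = (141 + 1/46)*(2*(3*(0/6 + 1/(-3)))) = (141 + 1/46)*(2*(3*(0*(⅙) + 1*(-⅓)))) = 6487*(2*(3*(0 - ⅓)))/46 = 6487*(2*(3*(-⅓)))/46 = 6487*(2*(-1))/46 = (6487/46)*(-2) = -6487/23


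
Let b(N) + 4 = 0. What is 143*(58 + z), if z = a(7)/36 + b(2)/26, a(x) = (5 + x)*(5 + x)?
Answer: 8844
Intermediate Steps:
b(N) = -4 (b(N) = -4 + 0 = -4)
a(x) = (5 + x)²
z = 50/13 (z = (5 + 7)²/36 - 4/26 = 12²*(1/36) - 4*1/26 = 144*(1/36) - 2/13 = 4 - 2/13 = 50/13 ≈ 3.8462)
143*(58 + z) = 143*(58 + 50/13) = 143*(804/13) = 8844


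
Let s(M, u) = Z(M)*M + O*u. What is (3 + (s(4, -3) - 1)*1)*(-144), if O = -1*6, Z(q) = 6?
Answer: -6336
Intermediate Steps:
O = -6
s(M, u) = -6*u + 6*M (s(M, u) = 6*M - 6*u = -6*u + 6*M)
(3 + (s(4, -3) - 1)*1)*(-144) = (3 + ((-6*(-3) + 6*4) - 1)*1)*(-144) = (3 + ((18 + 24) - 1)*1)*(-144) = (3 + (42 - 1)*1)*(-144) = (3 + 41*1)*(-144) = (3 + 41)*(-144) = 44*(-144) = -6336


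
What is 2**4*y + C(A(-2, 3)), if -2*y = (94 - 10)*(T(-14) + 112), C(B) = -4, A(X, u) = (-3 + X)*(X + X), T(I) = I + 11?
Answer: -73252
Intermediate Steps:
T(I) = 11 + I
A(X, u) = 2*X*(-3 + X) (A(X, u) = (-3 + X)*(2*X) = 2*X*(-3 + X))
y = -4578 (y = -(94 - 10)*((11 - 14) + 112)/2 = -42*(-3 + 112) = -42*109 = -1/2*9156 = -4578)
2**4*y + C(A(-2, 3)) = 2**4*(-4578) - 4 = 16*(-4578) - 4 = -73248 - 4 = -73252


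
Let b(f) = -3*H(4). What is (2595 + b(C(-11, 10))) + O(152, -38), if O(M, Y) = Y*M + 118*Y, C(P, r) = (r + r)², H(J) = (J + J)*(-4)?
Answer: -7569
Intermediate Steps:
H(J) = -8*J (H(J) = (2*J)*(-4) = -8*J)
C(P, r) = 4*r² (C(P, r) = (2*r)² = 4*r²)
O(M, Y) = 118*Y + M*Y (O(M, Y) = M*Y + 118*Y = 118*Y + M*Y)
b(f) = 96 (b(f) = -(-24)*4 = -3*(-32) = 96)
(2595 + b(C(-11, 10))) + O(152, -38) = (2595 + 96) - 38*(118 + 152) = 2691 - 38*270 = 2691 - 10260 = -7569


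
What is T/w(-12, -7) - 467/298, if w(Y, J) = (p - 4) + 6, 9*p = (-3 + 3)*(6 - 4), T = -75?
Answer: -5821/149 ≈ -39.067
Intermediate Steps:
p = 0 (p = ((-3 + 3)*(6 - 4))/9 = (0*2)/9 = (⅑)*0 = 0)
w(Y, J) = 2 (w(Y, J) = (0 - 4) + 6 = -4 + 6 = 2)
T/w(-12, -7) - 467/298 = -75/2 - 467/298 = -5821/149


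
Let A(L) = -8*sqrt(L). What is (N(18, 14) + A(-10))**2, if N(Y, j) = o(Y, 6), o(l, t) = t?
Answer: -604 - 96*I*sqrt(10) ≈ -604.0 - 303.58*I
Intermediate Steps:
N(Y, j) = 6
(N(18, 14) + A(-10))**2 = (6 - 8*I*sqrt(10))**2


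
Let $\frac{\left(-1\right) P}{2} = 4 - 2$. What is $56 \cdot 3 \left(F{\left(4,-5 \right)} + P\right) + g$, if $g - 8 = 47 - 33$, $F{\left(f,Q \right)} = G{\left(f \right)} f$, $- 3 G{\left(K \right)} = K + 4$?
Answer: $-2442$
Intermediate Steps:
$G{\left(K \right)} = - \frac{4}{3} - \frac{K}{3}$ ($G{\left(K \right)} = - \frac{K + 4}{3} = - \frac{4 + K}{3} = - \frac{4}{3} - \frac{K}{3}$)
$P = -4$ ($P = - 2 \left(4 - 2\right) = \left(-2\right) 2 = -4$)
$F{\left(f,Q \right)} = f \left(- \frac{4}{3} - \frac{f}{3}\right)$ ($F{\left(f,Q \right)} = \left(- \frac{4}{3} - \frac{f}{3}\right) f = f \left(- \frac{4}{3} - \frac{f}{3}\right)$)
$g = 22$ ($g = 8 + \left(47 - 33\right) = 8 + 14 = 22$)
$56 \cdot 3 \left(F{\left(4,-5 \right)} + P\right) + g = 56 \cdot 3 \left(\left(- \frac{1}{3}\right) 4 \left(4 + 4\right) - 4\right) + 22 = 56 \cdot 3 \left(\left(- \frac{1}{3}\right) 4 \cdot 8 - 4\right) + 22 = 56 \cdot 3 \left(- \frac{32}{3} - 4\right) + 22 = 56 \cdot 3 \left(- \frac{44}{3}\right) + 22 = 56 \left(-44\right) + 22 = -2464 + 22 = -2442$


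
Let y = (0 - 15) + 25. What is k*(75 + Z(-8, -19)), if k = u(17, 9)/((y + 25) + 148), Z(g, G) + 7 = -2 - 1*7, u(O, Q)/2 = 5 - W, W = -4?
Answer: 354/61 ≈ 5.8033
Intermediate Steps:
u(O, Q) = 18 (u(O, Q) = 2*(5 - 1*(-4)) = 2*(5 + 4) = 2*9 = 18)
y = 10 (y = -15 + 25 = 10)
Z(g, G) = -16 (Z(g, G) = -7 + (-2 - 1*7) = -7 + (-2 - 7) = -7 - 9 = -16)
k = 6/61 (k = 18/((10 + 25) + 148) = 18/(35 + 148) = 18/183 = 18*(1/183) = 6/61 ≈ 0.098361)
k*(75 + Z(-8, -19)) = 6*(75 - 16)/61 = (6/61)*59 = 354/61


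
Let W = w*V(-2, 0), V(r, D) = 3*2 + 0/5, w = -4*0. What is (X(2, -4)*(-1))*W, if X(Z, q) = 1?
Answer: 0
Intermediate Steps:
w = 0
V(r, D) = 6 (V(r, D) = 6 + 0*(1/5) = 6 + 0 = 6)
W = 0 (W = 0*6 = 0)
(X(2, -4)*(-1))*W = (1*(-1))*0 = -1*0 = 0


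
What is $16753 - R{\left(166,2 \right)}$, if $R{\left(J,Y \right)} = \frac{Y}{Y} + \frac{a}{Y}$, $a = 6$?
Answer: $16749$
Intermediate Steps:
$R{\left(J,Y \right)} = 1 + \frac{6}{Y}$ ($R{\left(J,Y \right)} = \frac{Y}{Y} + \frac{6}{Y} = 1 + \frac{6}{Y}$)
$16753 - R{\left(166,2 \right)} = 16753 - \frac{6 + 2}{2} = 16753 - \frac{1}{2} \cdot 8 = 16753 - 4 = 16749$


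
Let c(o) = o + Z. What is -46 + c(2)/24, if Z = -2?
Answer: -46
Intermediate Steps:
c(o) = -2 + o (c(o) = o - 2 = -2 + o)
-46 + c(2)/24 = -46 + (-2 + 2)/24 = -46 + (1/24)*0 = -46 + 0 = -46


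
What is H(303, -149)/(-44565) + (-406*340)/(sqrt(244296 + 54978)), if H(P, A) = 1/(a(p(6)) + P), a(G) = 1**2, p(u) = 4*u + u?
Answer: -1/13547760 - 69020*sqrt(299274)/149637 ≈ -252.33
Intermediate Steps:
p(u) = 5*u
a(G) = 1
H(P, A) = 1/(1 + P)
H(303, -149)/(-44565) + (-406*340)/(sqrt(244296 + 54978)) = 1/((1 + 303)*(-44565)) + (-406*340)/(sqrt(244296 + 54978)) = -1/44565/304 - 138040*sqrt(299274)/299274 = (1/304)*(-1/44565) - 69020*sqrt(299274)/149637 = -1/13547760 - 69020*sqrt(299274)/149637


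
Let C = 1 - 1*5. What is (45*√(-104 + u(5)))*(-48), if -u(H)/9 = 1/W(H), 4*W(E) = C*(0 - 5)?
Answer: -9936*I*√5 ≈ -22218.0*I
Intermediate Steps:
C = -4 (C = 1 - 5 = -4)
W(E) = 5 (W(E) = (-4*(0 - 5))/4 = (-4*(-5))/4 = (¼)*20 = 5)
u(H) = -9/5
(45*√(-104 + u(5)))*(-48) = (45*√(-104 - 9/5))*(-48) = (45*√(-529/5))*(-48) = (45*(23*I*√5/5))*(-48) = (207*I*√5)*(-48) = -9936*I*√5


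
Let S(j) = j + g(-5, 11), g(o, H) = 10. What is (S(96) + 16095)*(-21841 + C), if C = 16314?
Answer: -89542927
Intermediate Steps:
S(j) = 10 + j (S(j) = j + 10 = 10 + j)
(S(96) + 16095)*(-21841 + C) = ((10 + 96) + 16095)*(-21841 + 16314) = (106 + 16095)*(-5527) = 16201*(-5527) = -89542927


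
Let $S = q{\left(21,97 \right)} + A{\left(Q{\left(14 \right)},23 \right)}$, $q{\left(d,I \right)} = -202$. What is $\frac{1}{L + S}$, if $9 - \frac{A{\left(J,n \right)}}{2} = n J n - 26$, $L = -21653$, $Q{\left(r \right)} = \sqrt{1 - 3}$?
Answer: $\frac{i}{- 21785 i + 1058 \sqrt{2}} \approx -4.5688 \cdot 10^{-5} + 3.1379 \cdot 10^{-6} i$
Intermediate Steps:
$Q{\left(r \right)} = i \sqrt{2}$ ($Q{\left(r \right)} = \sqrt{-2} = i \sqrt{2}$)
$A{\left(J,n \right)} = 70 - 2 J n^{2}$ ($A{\left(J,n \right)} = 18 - 2 \left(n J n - 26\right) = 18 - 2 \left(J n n - 26\right) = 18 - 2 \left(J n^{2} - 26\right) = 18 - 2 \left(-26 + J n^{2}\right) = 18 - \left(-52 + 2 J n^{2}\right) = 70 - 2 J n^{2}$)
$S = -132 - 1058 i \sqrt{2}$ ($S = -202 + \left(70 - 2 i \sqrt{2} \cdot 23^{2}\right) = -202 + \left(70 - 2 i \sqrt{2} \cdot 529\right) = -202 + \left(70 - 1058 i \sqrt{2}\right) = -132 - 1058 i \sqrt{2} \approx -132.0 - 1496.2 i$)
$\frac{1}{L + S} = \frac{1}{-21653 - \left(132 + 1058 i \sqrt{2}\right)} = \frac{1}{-21785 - 1058 i \sqrt{2}}$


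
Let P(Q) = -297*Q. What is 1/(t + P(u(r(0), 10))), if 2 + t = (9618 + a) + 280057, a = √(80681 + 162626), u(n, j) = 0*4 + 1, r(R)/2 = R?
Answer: 289376/83738226069 - √243307/83738226069 ≈ 3.4498e-6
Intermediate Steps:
r(R) = 2*R
u(n, j) = 1 (u(n, j) = 0 + 1 = 1)
a = √243307 ≈ 493.26
t = 289673 + √243307 (t = -2 + ((9618 + √243307) + 280057) = -2 + (289675 + √243307) = 289673 + √243307 ≈ 2.9017e+5)
1/(t + P(u(r(0), 10))) = 1/((289673 + √243307) - 297*1) = 1/((289673 + √243307) - 297) = 1/(289376 + √243307)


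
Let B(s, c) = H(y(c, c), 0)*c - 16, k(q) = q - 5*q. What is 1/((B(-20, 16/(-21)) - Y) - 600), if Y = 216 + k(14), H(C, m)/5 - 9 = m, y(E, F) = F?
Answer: -7/5672 ≈ -0.0012341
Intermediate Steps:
H(C, m) = 45 + 5*m
k(q) = -4*q
B(s, c) = -16 + 45*c (B(s, c) = (45 + 5*0)*c - 16 = (45 + 0)*c - 16 = 45*c - 16 = -16 + 45*c)
Y = 160 (Y = 216 - 4*14 = 216 - 56 = 160)
1/((B(-20, 16/(-21)) - Y) - 600) = 1/(((-16 + 45*(16/(-21))) - 1*160) - 600) = 1/(((-16 + 45*(16*(-1/21))) - 160) - 600) = 1/(((-16 + 45*(-16/21)) - 160) - 600) = 1/(((-16 - 240/7) - 160) - 600) = 1/((-352/7 - 160) - 600) = 1/(-1472/7 - 600) = 1/(-5672/7) = -7/5672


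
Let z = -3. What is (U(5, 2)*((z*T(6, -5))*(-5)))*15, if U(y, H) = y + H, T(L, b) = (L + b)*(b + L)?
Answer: 1575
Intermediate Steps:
T(L, b) = (L + b)**2 (T(L, b) = (L + b)*(L + b) = (L + b)**2)
U(y, H) = H + y
(U(5, 2)*((z*T(6, -5))*(-5)))*15 = ((2 + 5)*(-3*(6 - 5)**2*(-5)))*15 = (7*(-3*1**2*(-5)))*15 = (7*(-3*1*(-5)))*15 = (7*(-3*(-5)))*15 = (7*15)*15 = 105*15 = 1575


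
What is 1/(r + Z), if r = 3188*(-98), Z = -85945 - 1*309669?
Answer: -1/708038 ≈ -1.4124e-6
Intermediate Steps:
Z = -395614 (Z = -85945 - 309669 = -395614)
r = -312424
1/(r + Z) = 1/(-312424 - 395614) = 1/(-708038) = -1/708038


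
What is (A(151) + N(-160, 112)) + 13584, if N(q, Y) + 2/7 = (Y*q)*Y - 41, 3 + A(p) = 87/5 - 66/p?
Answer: -10535559361/5285 ≈ -1.9935e+6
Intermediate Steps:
A(p) = 72/5 - 66/p (A(p) = -3 + (87/5 - 66/p) = 72/5 - 66/p)
N(q, Y) = -289/7 + q*Y² (N(q, Y) = -2/7 + ((Y*q)*Y - 41) = -2/7 + (q*Y² - 41) = -2/7 + (-41 + q*Y²) = -289/7 + q*Y²)
(A(151) + N(-160, 112)) + 13584 = ((72/5 - 66/151) + (-289/7 - 160*112²)) + 13584 = ((72/5 - 66*1/151) + (-289/7 - 160*12544)) + 13584 = ((72/5 - 66/151) + (-289/7 - 2007040)) + 13584 = (10542/755 - 14049569/7) + 13584 = -10607350801/5285 + 13584 = -10535559361/5285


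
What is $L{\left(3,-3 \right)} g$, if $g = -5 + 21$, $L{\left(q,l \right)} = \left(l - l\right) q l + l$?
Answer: $-48$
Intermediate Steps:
$L{\left(q,l \right)} = l$ ($L{\left(q,l \right)} = 0 q l + l = 0 l + l = 0 + l = l$)
$g = 16$
$L{\left(3,-3 \right)} g = \left(-3\right) 16 = -48$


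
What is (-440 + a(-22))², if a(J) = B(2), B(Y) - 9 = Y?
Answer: 184041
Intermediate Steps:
B(Y) = 9 + Y
a(J) = 11 (a(J) = 9 + 2 = 11)
(-440 + a(-22))² = (-440 + 11)² = (-429)² = 184041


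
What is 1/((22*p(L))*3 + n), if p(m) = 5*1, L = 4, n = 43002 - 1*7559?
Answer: 1/35773 ≈ 2.7954e-5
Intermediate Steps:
n = 35443 (n = 43002 - 7559 = 35443)
p(m) = 5
1/((22*p(L))*3 + n) = 1/((22*5)*3 + 35443) = 1/(110*3 + 35443) = 1/(330 + 35443) = 1/35773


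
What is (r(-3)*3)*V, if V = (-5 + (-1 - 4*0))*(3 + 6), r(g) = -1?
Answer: 162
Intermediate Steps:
V = -54 (V = (-5 + (-1 + 0))*9 = (-5 - 1)*9 = -6*9 = -54)
(r(-3)*3)*V = -1*3*(-54) = -3*(-54) = 162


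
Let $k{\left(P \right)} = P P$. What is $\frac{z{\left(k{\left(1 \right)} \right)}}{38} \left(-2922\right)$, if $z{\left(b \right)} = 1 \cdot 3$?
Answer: $- \frac{4383}{19} \approx -230.68$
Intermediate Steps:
$k{\left(P \right)} = P^{2}$
$z{\left(b \right)} = 3$
$\frac{z{\left(k{\left(1 \right)} \right)}}{38} \left(-2922\right) = \frac{3}{38} \left(-2922\right) = - \frac{4383}{19}$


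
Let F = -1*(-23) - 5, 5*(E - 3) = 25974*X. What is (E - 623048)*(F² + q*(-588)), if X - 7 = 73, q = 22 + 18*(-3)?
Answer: -3970803540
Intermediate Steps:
q = -32 (q = 22 - 54 = -32)
X = 80 (X = 7 + 73 = 80)
E = 415587 (E = 3 + (25974*80)/5 = 3 + (⅕)*2077920 = 3 + 415584 = 415587)
F = 18 (F = 23 - 5 = 18)
(E - 623048)*(F² + q*(-588)) = (415587 - 623048)*(18² - 32*(-588)) = -207461*(324 + 18816) = -207461*19140 = -3970803540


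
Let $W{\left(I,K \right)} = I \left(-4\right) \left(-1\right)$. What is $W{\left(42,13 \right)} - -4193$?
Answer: $4361$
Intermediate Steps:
$W{\left(I,K \right)} = 4 I$ ($W{\left(I,K \right)} = - 4 I \left(-1\right) = 4 I$)
$W{\left(42,13 \right)} - -4193 = 4 \cdot 42 - -4193 = 168 + 4193 = 4361$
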